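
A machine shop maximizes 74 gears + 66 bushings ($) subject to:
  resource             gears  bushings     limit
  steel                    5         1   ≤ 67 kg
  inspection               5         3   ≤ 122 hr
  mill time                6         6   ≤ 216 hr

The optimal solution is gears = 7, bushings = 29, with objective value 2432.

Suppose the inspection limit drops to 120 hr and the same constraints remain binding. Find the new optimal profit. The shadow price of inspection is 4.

2424

Δb = -2, so new z* = 2432 + (4)·(-2) = 2432 − 8 = 2424.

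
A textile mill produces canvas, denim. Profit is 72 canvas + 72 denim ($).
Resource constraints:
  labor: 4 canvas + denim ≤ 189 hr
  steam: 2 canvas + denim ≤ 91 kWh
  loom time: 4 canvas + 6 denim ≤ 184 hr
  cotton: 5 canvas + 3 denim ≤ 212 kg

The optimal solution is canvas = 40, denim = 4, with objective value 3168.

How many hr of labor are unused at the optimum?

25

labor used = 4·40 + 1·4 = 164; slack = 189 − 164 = 25.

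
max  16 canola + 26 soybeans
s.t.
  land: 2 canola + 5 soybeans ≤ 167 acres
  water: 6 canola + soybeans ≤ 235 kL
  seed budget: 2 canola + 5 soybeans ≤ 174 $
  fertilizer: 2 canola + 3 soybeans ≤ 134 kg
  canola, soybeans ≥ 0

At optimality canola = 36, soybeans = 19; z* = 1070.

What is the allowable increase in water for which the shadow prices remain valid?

35

Binding constraints: land, water. The basis is B = [[2,5],[6,1]] with det -28.
Per unit increase in water, x* moves by d = (0.1786, -0.0714).
The basis stays optimal until fertilizer becomes binding; allowable increase = 35 kL.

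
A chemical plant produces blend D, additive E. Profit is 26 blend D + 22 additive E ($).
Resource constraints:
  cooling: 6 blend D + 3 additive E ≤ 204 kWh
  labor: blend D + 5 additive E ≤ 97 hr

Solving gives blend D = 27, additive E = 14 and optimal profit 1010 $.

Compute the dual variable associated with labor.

Both cooling and labor are binding at x*.
From A_Bᵀ y = c: 6·y_cooling + 1·y_labor = 26; 3·y_cooling + 5·y_labor = 22.
This yields shadow prices y_cooling = 4, y_labor = 2.
Shadow price of labor = 2.

2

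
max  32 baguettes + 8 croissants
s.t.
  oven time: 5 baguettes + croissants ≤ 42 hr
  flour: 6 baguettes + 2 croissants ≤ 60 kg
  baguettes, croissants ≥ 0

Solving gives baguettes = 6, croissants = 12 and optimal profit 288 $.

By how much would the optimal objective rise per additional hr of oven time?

4

At the optimum: oven time uses 42 of 42 (binding); flour uses 60 of 60 (binding).
The binding rows give the dual system: 5·y_oven time + 6·y_flour = 32 and 1·y_oven time + 2·y_flour = 8.
This yields shadow prices y_oven time = 4, y_flour = 2.
Shadow price of oven time = 4.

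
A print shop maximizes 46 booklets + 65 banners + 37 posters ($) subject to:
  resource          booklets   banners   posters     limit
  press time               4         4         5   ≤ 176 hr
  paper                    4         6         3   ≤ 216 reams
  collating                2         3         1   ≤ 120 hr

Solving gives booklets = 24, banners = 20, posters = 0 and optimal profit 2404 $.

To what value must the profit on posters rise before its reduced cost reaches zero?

38.5

At the optimum: press time uses 176 of 176 (binding); paper uses 216 of 216 (binding); collating uses 108 of 120 (slack = 12).
By complementary slackness, y = 0 for the non-binding constraint.
From A_Bᵀ y = c: 4·y_press time + 4·y_paper = 46; 4·y_press time + 6·y_paper = 65.
This yields shadow prices y_press time = 2, y_paper = 9.5.
posters enters the basis when its profit ≥ yᵀa₃ = 2·5 + 9.5·3 = 38.5.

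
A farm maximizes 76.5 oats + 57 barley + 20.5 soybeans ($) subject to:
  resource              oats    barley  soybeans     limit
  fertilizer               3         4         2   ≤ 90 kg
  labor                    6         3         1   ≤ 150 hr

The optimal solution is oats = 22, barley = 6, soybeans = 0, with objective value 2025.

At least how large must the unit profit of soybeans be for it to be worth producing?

24

Check each constraint at x*: fertilizer 90/90 (tight); labor 150/150 (tight).
From A_Bᵀ y = c: 3·y_fertilizer + 6·y_labor = 76.5; 4·y_fertilizer + 3·y_labor = 57.
This yields shadow prices y_fertilizer = 7.5, y_labor = 9.
soybeans enters the basis when its profit ≥ yᵀa₃ = 7.5·2 + 9·1 = 24.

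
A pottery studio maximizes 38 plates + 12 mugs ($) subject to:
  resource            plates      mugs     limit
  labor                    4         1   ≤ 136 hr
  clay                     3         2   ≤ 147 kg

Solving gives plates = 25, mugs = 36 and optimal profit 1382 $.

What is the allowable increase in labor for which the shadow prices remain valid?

Binding constraints: labor, clay. The basis is B = [[4,1],[3,2]] with det 5.
Per unit increase in labor, x* moves by d = (0.4, -0.6).
The basis stays optimal until mugs reaches 0; allowable increase = 60 hr.

60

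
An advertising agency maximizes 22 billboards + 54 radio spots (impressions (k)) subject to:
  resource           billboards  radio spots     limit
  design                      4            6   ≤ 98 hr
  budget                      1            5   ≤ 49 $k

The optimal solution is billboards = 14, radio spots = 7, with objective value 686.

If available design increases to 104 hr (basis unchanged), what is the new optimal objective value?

710

Check each constraint at x*: design 98/98 (tight); budget 49/49 (tight).
Dual feasibility on the basic columns requires 4·y_design + 1·y_budget = 22, 6·y_design + 5·y_budget = 54.
This yields shadow prices y_design = 4, y_budget = 6.
Δz = y_design·Δb = 4 × (6) = 24, so new z* = 686 + 24 = 710.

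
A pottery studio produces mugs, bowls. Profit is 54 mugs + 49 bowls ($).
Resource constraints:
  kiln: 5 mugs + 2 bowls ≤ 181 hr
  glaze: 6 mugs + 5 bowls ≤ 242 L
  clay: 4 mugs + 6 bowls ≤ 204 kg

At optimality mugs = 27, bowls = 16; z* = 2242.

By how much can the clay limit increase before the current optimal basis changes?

86.4

Binding constraints: glaze, clay. The basis is B = [[6,5],[4,6]] with det 16.
Per unit increase in clay, x* moves by d = (-0.3125, 0.375).
The basis stays optimal until mugs reaches 0; allowable increase = 86.4 kg.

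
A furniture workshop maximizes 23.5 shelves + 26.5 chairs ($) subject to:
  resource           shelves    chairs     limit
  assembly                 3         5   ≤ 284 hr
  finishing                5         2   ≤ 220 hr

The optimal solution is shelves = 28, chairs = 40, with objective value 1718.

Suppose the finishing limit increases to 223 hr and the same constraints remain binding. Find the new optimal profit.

Check each constraint at x*: assembly 284/284 (tight); finishing 220/220 (tight).
From A_Bᵀ y = c: 3·y_assembly + 5·y_finishing = 23.5; 5·y_assembly + 2·y_finishing = 26.5.
This yields shadow prices y_assembly = 4.5, y_finishing = 2.
Δz = y_finishing·Δb = 2 × (3) = 6, so new z* = 1718 + 6 = 1724.

1724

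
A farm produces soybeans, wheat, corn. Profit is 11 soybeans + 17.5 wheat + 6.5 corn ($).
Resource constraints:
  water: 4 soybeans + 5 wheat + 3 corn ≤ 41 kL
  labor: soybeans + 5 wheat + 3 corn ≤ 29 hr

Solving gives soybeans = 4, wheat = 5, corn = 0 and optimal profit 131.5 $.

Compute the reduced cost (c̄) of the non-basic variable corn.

Both water and labor are binding at x*.
Dual feasibility on the basic columns requires 4·y_water + 1·y_labor = 11, 5·y_water + 5·y_labor = 17.5.
This yields shadow prices y_water = 2.5, y_labor = 1.
Reduced cost of corn: c₃ − yᵀa₃ = 6.5 − (2.5·3 + 1·3) = 6.5 − 10.5 = -4.

-4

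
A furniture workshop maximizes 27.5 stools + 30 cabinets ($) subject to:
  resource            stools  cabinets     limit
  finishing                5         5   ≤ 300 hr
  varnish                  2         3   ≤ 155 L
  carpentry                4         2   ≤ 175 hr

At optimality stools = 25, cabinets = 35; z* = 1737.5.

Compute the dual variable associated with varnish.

2.5

Binding: finishing and varnish. Non-binding: carpentry (5 unused).
By complementary slackness, y = 0 for the non-binding constraint.
The binding rows give the dual system: 5·y_finishing + 2·y_varnish = 27.5 and 5·y_finishing + 3·y_varnish = 30.
This yields shadow prices y_finishing = 4.5, y_varnish = 2.5.
Shadow price of varnish = 2.5.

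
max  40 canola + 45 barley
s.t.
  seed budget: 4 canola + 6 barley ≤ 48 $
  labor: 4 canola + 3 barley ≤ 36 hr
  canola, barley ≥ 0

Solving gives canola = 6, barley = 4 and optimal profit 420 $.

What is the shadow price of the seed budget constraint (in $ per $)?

Both seed budget and labor are binding at x*.
The binding rows give the dual system: 4·y_seed budget + 4·y_labor = 40 and 6·y_seed budget + 3·y_labor = 45.
Solving: y_seed budget = 5, y_labor = 5.
Shadow price of seed budget = 5.

5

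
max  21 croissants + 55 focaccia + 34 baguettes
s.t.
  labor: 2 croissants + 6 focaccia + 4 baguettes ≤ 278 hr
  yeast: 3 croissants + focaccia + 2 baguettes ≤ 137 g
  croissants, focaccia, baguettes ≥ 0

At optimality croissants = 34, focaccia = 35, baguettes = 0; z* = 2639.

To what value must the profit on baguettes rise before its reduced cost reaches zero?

Check each constraint at x*: labor 278/278 (tight); yeast 137/137 (tight).
Dual feasibility on the basic columns requires 2·y_labor + 3·y_yeast = 21, 6·y_labor + 1·y_yeast = 55.
→ y_labor = 9 and y_yeast = 1.
baguettes enters the basis when its profit ≥ yᵀa₃ = 9·4 + 1·2 = 38.

38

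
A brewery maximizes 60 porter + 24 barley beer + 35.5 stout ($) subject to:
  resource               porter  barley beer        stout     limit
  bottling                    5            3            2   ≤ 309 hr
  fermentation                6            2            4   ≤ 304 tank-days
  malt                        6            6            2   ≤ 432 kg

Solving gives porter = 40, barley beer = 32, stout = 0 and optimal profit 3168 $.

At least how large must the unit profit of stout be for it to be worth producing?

38

Check each constraint at x*: bottling 296/309 (slack 13); fermentation 304/304 (tight); malt 432/432 (tight).
Slack constraints have shadow price 0 (complementary slackness).
The binding rows give the dual system: 6·y_fermentation + 6·y_malt = 60 and 2·y_fermentation + 6·y_malt = 24.
Solving: y_fermentation = 9, y_malt = 1.
stout enters the basis when its profit ≥ yᵀa₃ = 9·4 + 1·2 = 38.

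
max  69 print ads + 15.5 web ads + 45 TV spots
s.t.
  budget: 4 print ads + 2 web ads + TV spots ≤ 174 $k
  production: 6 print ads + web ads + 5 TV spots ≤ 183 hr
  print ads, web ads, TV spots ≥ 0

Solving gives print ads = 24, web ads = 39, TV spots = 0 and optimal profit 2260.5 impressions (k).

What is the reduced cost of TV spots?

Both budget and production are binding at x*.
The binding rows give the dual system: 4·y_budget + 6·y_production = 69 and 2·y_budget + 1·y_production = 15.5.
Solving: y_budget = 3, y_production = 9.5.
Reduced cost of TV spots: c₃ − yᵀa₃ = 45 − (3·1 + 9.5·5) = 45 − 50.5 = -5.5.

-5.5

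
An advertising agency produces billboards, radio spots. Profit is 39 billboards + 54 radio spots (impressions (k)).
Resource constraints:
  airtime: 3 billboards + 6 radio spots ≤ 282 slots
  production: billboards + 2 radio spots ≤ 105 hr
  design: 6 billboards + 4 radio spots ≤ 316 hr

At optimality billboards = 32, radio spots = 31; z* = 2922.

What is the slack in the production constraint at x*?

production used = 1·32 + 2·31 = 94; slack = 105 − 94 = 11.

11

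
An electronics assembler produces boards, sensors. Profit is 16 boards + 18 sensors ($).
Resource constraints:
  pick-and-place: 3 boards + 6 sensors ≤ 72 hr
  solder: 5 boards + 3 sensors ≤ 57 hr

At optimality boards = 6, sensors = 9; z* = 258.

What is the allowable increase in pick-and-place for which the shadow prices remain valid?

42

Binding constraints: pick-and-place, solder. The basis is B = [[3,6],[5,3]] with det -21.
Per unit increase in pick-and-place, x* moves by d = (-0.1429, 0.2381).
The basis stays optimal until boards reaches 0; allowable increase = 42 hr.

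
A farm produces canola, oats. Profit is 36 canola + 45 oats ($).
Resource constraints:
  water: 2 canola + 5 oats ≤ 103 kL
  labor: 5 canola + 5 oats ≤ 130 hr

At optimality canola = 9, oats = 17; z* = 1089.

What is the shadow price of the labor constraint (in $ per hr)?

6

Check each constraint at x*: water 103/103 (tight); labor 130/130 (tight).
Dual feasibility on the basic columns requires 2·y_water + 5·y_labor = 36, 5·y_water + 5·y_labor = 45.
→ y_water = 3 and y_labor = 6.
Shadow price of labor = 6.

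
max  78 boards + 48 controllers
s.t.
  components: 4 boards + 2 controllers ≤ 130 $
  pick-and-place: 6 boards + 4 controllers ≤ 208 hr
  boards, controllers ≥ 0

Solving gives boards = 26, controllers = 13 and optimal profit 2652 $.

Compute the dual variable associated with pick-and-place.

Check each constraint at x*: components 130/130 (tight); pick-and-place 208/208 (tight).
The binding rows give the dual system: 4·y_components + 6·y_pick-and-place = 78 and 2·y_components + 4·y_pick-and-place = 48.
→ y_components = 6 and y_pick-and-place = 9.
Shadow price of pick-and-place = 9.

9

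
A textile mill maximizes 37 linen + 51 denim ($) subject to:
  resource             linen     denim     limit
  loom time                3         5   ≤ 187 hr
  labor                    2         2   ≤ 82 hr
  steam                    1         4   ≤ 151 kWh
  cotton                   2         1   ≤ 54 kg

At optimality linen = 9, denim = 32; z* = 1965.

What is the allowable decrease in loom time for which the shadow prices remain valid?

Binding constraints: loom time, labor. The basis is B = [[3,5],[2,2]] with det -4.
Per unit decrease in loom time, x* moves by d = (0.5, -0.5).
The basis stays optimal until cotton becomes binding; allowable decrease = 8 hr.

8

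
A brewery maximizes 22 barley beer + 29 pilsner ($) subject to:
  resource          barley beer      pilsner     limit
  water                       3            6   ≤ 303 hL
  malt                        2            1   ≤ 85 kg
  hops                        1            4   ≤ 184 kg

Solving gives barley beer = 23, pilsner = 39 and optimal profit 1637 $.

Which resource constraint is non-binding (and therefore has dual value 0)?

hops

water: 303/303 (binding)
malt: 85/85 (binding)
hops: 179/184 (slack 5)
By complementary slackness, a constraint with positive slack has shadow price 0 → hops.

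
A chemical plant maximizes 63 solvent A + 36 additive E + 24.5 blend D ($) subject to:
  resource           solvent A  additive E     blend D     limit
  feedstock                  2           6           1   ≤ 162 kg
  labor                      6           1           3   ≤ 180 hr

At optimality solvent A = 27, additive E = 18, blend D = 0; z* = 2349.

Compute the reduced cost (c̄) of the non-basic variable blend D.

-7

Check each constraint at x*: feedstock 162/162 (tight); labor 180/180 (tight).
Dual feasibility on the basic columns requires 2·y_feedstock + 6·y_labor = 63, 6·y_feedstock + 1·y_labor = 36.
This yields shadow prices y_feedstock = 4.5, y_labor = 9.
Reduced cost of blend D: c₃ − yᵀa₃ = 24.5 − (4.5·1 + 9·3) = 24.5 − 31.5 = -7.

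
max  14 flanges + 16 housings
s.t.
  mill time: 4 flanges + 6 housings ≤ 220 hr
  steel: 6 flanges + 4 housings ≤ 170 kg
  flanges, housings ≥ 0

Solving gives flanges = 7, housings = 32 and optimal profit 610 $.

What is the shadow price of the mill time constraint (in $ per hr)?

Both mill time and steel are binding at x*.
The binding rows give the dual system: 4·y_mill time + 6·y_steel = 14 and 6·y_mill time + 4·y_steel = 16.
Solving: y_mill time = 2, y_steel = 1.
Shadow price of mill time = 2.

2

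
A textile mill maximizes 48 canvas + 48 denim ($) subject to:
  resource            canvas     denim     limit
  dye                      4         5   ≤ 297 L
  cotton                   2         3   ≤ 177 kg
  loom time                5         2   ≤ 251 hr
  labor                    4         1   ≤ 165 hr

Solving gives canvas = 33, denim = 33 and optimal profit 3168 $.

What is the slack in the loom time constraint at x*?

loom time used = 5·33 + 2·33 = 231; slack = 251 − 231 = 20.

20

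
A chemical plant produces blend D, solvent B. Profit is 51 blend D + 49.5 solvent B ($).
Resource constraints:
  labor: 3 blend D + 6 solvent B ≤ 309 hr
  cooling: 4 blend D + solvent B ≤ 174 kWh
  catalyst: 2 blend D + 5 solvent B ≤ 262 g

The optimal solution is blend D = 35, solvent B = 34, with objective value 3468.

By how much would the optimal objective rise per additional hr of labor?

Check each constraint at x*: labor 309/309 (tight); cooling 174/174 (tight); catalyst 240/262 (slack 22).
Slack constraints have shadow price 0 (complementary slackness).
The binding rows give the dual system: 3·y_labor + 4·y_cooling = 51 and 6·y_labor + 1·y_cooling = 49.5.
This yields shadow prices y_labor = 7, y_cooling = 7.5.
Shadow price of labor = 7.

7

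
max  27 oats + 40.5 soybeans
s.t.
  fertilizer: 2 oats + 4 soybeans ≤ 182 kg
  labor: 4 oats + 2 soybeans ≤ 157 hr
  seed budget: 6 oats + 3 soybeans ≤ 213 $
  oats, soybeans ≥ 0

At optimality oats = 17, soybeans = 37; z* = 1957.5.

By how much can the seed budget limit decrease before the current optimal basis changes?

76.5

Binding constraints: fertilizer, seed budget. The basis is B = [[2,4],[6,3]] with det -18.
Per unit decrease in seed budget, x* moves by d = (-0.2222, 0.1111).
The basis stays optimal until oats reaches 0; allowable decrease = 76.5 $.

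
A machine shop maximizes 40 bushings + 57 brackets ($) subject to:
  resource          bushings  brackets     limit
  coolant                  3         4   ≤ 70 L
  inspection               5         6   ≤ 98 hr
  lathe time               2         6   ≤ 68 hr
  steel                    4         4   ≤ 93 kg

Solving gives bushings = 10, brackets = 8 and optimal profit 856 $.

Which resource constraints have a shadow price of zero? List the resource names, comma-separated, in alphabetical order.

coolant: 62/70 (slack 8)
inspection: 98/98 (binding)
lathe time: 68/68 (binding)
steel: 72/93 (slack 21)
By complementary slackness, a constraint with positive slack has shadow price 0 → coolant, steel.

coolant, steel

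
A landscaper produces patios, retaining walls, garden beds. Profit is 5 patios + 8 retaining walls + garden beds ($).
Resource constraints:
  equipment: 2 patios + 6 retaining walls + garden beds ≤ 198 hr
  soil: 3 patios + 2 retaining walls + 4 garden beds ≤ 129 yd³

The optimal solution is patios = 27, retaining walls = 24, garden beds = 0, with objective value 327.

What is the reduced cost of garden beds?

-4

At the optimum: equipment uses 198 of 198 (binding); soil uses 129 of 129 (binding).
The binding rows give the dual system: 2·y_equipment + 3·y_soil = 5 and 6·y_equipment + 2·y_soil = 8.
→ y_equipment = 1 and y_soil = 1.
Reduced cost of garden beds: c₃ − yᵀa₃ = 1 − (1·1 + 1·4) = 1 − 5 = -4.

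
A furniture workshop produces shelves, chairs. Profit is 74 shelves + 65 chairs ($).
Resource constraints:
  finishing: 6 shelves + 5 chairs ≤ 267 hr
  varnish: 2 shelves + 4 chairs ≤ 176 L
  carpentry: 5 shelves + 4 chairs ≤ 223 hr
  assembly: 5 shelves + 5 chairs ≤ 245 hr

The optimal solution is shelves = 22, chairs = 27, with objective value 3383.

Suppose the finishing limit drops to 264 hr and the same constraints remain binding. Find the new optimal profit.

3356

At the optimum: finishing uses 267 of 267 (binding); varnish uses 152 of 176 (slack = 24); carpentry uses 218 of 223 (slack = 5); assembly uses 245 of 245 (binding).
By complementary slackness, y = 0 for the non-binding constraints.
The binding rows give the dual system: 6·y_finishing + 5·y_assembly = 74 and 5·y_finishing + 5·y_assembly = 65.
→ y_finishing = 9 and y_assembly = 4.
Δz = y_finishing·Δb = 9 × (-3) = -27, so new z* = 3383 − 27 = 3356.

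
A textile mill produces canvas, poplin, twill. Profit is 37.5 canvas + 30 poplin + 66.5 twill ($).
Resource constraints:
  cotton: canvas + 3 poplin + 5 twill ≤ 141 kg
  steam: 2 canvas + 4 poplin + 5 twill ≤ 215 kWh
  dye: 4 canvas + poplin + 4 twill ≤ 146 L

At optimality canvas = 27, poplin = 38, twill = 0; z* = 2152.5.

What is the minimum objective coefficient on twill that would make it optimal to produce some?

Binding: cotton and dye. Non-binding: steam (9 unused).
Slack constraints have shadow price 0 (complementary slackness).
From A_Bᵀ y = c: 1·y_cotton + 4·y_dye = 37.5; 3·y_cotton + 1·y_dye = 30.
Solving: y_cotton = 7.5, y_dye = 7.5.
twill enters the basis when its profit ≥ yᵀa₃ = 7.5·5 + 7.5·4 = 67.5.

67.5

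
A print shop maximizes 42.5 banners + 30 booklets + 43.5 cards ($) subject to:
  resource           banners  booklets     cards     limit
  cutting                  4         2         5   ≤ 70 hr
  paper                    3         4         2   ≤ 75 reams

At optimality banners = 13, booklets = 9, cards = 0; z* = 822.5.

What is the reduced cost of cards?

-3.5

At the optimum: cutting uses 70 of 70 (binding); paper uses 75 of 75 (binding).
The binding rows give the dual system: 4·y_cutting + 3·y_paper = 42.5 and 2·y_cutting + 4·y_paper = 30.
Solving: y_cutting = 8, y_paper = 3.5.
Reduced cost of cards: c₃ − yᵀa₃ = 43.5 − (8·5 + 3.5·2) = 43.5 − 47 = -3.5.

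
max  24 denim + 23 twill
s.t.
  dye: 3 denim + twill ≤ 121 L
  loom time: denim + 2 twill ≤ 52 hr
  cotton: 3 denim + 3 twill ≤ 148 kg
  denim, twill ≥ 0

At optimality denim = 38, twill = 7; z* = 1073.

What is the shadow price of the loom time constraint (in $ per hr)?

Binding: dye and loom time. Non-binding: cotton (13 unused).
By complementary slackness, y = 0 for the non-binding constraint.
From A_Bᵀ y = c: 3·y_dye + 1·y_loom time = 24; 1·y_dye + 2·y_loom time = 23.
This yields shadow prices y_dye = 5, y_loom time = 9.
Shadow price of loom time = 9.

9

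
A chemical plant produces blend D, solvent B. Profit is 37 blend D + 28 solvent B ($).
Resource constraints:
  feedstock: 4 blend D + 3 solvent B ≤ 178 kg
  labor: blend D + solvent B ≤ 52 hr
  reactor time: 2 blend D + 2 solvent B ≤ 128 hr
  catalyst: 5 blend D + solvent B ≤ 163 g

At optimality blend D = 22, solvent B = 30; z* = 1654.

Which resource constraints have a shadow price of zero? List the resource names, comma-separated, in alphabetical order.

feedstock: 178/178 (binding)
labor: 52/52 (binding)
reactor time: 104/128 (slack 24)
catalyst: 140/163 (slack 23)
By complementary slackness, a constraint with positive slack has shadow price 0 → catalyst, reactor time.

catalyst, reactor time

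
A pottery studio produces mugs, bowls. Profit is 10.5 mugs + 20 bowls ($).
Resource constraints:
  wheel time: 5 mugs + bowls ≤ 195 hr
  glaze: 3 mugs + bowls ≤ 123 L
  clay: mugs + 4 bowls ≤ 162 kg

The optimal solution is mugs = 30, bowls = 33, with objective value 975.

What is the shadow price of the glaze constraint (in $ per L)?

Binding: glaze and clay. Non-binding: wheel time (12 unused).
Since wheel time is not tight, its dual is 0.
From A_Bᵀ y = c: 3·y_glaze + 1·y_clay = 10.5; 1·y_glaze + 4·y_clay = 20.
→ y_glaze = 2 and y_clay = 4.5.
Shadow price of glaze = 2.

2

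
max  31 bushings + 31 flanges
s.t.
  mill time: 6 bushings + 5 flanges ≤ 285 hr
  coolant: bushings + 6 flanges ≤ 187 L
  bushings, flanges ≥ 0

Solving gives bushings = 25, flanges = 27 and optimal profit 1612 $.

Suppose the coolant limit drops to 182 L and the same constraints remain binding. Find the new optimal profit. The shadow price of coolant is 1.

Δb = -5, so new z* = 1612 + (1)·(-5) = 1612 − 5 = 1607.

1607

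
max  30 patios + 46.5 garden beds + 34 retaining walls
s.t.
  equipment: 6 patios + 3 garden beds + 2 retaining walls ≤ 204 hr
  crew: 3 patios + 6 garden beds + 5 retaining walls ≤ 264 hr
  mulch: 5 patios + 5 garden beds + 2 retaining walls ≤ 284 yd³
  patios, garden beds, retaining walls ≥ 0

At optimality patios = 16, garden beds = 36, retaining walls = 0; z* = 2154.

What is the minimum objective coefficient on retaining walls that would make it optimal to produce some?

Binding: equipment and crew. Non-binding: mulch (24 unused).
Slack constraints have shadow price 0 (complementary slackness).
From A_Bᵀ y = c: 6·y_equipment + 3·y_crew = 30; 3·y_equipment + 6·y_crew = 46.5.
Solving: y_equipment = 1.5, y_crew = 7.
retaining walls enters the basis when its profit ≥ yᵀa₃ = 1.5·2 + 7·5 = 38.

38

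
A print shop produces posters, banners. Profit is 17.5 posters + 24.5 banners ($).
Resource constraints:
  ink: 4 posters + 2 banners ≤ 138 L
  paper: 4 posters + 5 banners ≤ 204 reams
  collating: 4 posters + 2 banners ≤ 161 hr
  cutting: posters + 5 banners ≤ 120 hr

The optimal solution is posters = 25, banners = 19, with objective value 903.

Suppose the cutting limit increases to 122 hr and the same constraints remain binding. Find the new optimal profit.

910

At the optimum: ink uses 138 of 138 (binding); paper uses 195 of 204 (slack = 9); collating uses 138 of 161 (slack = 23); cutting uses 120 of 120 (binding).
Since paper, collating are not tight, their duals are 0.
Dual feasibility on the basic columns requires 4·y_ink + 1·y_cutting = 17.5, 2·y_ink + 5·y_cutting = 24.5.
→ y_ink = 3.5 and y_cutting = 3.5.
Δz = y_cutting·Δb = 3.5 × (2) = 7, so new z* = 903 + 7 = 910.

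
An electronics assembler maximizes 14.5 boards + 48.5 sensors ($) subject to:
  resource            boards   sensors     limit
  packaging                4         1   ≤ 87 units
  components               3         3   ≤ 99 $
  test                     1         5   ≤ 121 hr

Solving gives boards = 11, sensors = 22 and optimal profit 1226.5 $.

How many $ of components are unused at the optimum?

components used = 3·11 + 3·22 = 99; slack = 99 − 99 = 0.

0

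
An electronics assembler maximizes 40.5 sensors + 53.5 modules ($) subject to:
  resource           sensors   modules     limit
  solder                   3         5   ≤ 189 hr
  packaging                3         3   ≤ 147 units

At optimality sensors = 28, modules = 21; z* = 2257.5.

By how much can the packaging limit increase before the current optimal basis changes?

42

Binding constraints: solder, packaging. The basis is B = [[3,5],[3,3]] with det -6.
Per unit increase in packaging, x* moves by d = (0.8333, -0.5).
The basis stays optimal until modules reaches 0; allowable increase = 42 units.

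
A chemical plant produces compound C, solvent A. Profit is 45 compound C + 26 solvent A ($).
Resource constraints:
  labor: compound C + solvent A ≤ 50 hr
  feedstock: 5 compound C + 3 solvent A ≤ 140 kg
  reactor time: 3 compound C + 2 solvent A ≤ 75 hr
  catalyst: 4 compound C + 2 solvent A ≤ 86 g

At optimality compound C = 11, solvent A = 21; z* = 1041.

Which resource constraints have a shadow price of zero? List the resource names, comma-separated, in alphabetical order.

labor: 32/50 (slack 18)
feedstock: 118/140 (slack 22)
reactor time: 75/75 (binding)
catalyst: 86/86 (binding)
By complementary slackness, a constraint with positive slack has shadow price 0 → feedstock, labor.

feedstock, labor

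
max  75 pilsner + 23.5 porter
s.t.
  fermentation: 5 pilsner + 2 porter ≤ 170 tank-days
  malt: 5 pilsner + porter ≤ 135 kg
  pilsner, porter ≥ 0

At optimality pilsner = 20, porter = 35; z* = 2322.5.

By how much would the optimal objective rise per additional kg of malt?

6.5

Check each constraint at x*: fermentation 170/170 (tight); malt 135/135 (tight).
The binding rows give the dual system: 5·y_fermentation + 5·y_malt = 75 and 2·y_fermentation + 1·y_malt = 23.5.
Solving: y_fermentation = 8.5, y_malt = 6.5.
Shadow price of malt = 6.5.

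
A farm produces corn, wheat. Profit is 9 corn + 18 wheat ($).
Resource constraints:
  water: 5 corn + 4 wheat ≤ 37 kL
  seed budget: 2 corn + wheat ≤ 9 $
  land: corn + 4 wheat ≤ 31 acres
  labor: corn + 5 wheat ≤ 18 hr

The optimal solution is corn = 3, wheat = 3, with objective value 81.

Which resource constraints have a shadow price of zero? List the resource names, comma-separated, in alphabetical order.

water: 27/37 (slack 10)
seed budget: 9/9 (binding)
land: 15/31 (slack 16)
labor: 18/18 (binding)
By complementary slackness, a constraint with positive slack has shadow price 0 → land, water.

land, water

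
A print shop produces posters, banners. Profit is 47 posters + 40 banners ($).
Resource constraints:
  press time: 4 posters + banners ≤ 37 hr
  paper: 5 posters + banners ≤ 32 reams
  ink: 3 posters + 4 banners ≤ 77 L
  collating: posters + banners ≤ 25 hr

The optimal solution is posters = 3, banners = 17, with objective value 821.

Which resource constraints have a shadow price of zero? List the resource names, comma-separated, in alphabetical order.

press time: 29/37 (slack 8)
paper: 32/32 (binding)
ink: 77/77 (binding)
collating: 20/25 (slack 5)
By complementary slackness, a constraint with positive slack has shadow price 0 → collating, press time.

collating, press time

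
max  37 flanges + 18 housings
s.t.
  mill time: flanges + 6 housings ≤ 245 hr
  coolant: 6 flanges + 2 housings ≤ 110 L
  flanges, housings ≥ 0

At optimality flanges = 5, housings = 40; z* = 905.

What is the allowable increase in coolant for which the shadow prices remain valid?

Binding constraints: mill time, coolant. The basis is B = [[1,6],[6,2]] with det -34.
Per unit increase in coolant, x* moves by d = (0.1765, -0.0294).
The basis stays optimal until housings reaches 0; allowable increase = 1360 L.

1360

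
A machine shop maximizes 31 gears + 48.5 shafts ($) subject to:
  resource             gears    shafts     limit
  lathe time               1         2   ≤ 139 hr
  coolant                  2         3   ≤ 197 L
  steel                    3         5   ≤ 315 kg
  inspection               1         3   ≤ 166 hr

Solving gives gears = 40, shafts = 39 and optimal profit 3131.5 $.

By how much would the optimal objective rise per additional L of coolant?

9.5

Binding: coolant and steel. Non-binding: lathe time (21 unused), inspection (9 unused).
By complementary slackness, y = 0 for the non-binding constraints.
The binding rows give the dual system: 2·y_coolant + 3·y_steel = 31 and 3·y_coolant + 5·y_steel = 48.5.
Solving: y_coolant = 9.5, y_steel = 4.
Shadow price of coolant = 9.5.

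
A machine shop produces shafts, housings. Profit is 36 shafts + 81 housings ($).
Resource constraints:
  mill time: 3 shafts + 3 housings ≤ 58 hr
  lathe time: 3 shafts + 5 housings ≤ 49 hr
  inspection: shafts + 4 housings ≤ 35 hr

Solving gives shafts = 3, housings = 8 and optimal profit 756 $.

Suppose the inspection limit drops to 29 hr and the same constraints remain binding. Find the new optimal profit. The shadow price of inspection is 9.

702

Δb = -6, so new z* = 756 + (9)·(-6) = 756 − 54 = 702.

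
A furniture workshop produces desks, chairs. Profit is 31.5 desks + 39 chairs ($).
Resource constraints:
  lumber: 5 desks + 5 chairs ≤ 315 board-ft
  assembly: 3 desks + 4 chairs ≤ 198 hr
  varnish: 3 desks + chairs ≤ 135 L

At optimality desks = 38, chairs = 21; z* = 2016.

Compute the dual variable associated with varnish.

1

At the optimum: lumber uses 295 of 315 (slack = 20); assembly uses 198 of 198 (binding); varnish uses 135 of 135 (binding).
By complementary slackness, y = 0 for the non-binding constraint.
From A_Bᵀ y = c: 3·y_assembly + 3·y_varnish = 31.5; 4·y_assembly + 1·y_varnish = 39.
Solving: y_assembly = 9.5, y_varnish = 1.
Shadow price of varnish = 1.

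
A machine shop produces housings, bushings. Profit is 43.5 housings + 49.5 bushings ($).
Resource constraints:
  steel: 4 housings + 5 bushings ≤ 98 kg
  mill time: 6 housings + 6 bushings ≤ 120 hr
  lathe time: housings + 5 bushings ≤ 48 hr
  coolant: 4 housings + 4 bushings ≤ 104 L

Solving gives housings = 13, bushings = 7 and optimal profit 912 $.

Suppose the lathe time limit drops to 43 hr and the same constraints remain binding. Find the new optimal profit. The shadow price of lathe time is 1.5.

Δb = -5, so new z* = 912 + (1.5)·(-5) = 912 − 7.5 = 904.5.

904.5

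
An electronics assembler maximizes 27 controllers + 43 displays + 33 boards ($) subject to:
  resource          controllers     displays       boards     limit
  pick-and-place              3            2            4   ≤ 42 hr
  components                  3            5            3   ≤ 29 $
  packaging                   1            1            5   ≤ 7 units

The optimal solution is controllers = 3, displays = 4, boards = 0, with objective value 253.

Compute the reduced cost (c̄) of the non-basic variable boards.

-6

Binding: components and packaging. Non-binding: pick-and-place (25 unused).
Slack constraints have shadow price 0 (complementary slackness).
From A_Bᵀ y = c: 3·y_components + 1·y_packaging = 27; 5·y_components + 1·y_packaging = 43.
→ y_components = 8 and y_packaging = 3.
Reduced cost of boards: c₃ − yᵀa₃ = 33 − (8·3 + 3·5) = 33 − 39 = -6.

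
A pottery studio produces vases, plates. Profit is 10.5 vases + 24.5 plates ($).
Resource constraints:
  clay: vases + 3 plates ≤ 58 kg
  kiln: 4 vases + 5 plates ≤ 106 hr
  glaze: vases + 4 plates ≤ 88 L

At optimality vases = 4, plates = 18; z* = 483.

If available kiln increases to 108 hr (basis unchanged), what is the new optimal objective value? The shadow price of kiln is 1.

485

Δb = 2, so new z* = 483 + (1)·(2) = 483 + 2 = 485.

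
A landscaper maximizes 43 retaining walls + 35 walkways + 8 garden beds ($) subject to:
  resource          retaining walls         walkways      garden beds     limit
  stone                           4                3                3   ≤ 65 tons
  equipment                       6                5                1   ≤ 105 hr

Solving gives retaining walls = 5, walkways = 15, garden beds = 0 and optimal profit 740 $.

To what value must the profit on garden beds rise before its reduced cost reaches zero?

13

Check each constraint at x*: stone 65/65 (tight); equipment 105/105 (tight).
Dual feasibility on the basic columns requires 4·y_stone + 6·y_equipment = 43, 3·y_stone + 5·y_equipment = 35.
→ y_stone = 2.5 and y_equipment = 5.5.
garden beds enters the basis when its profit ≥ yᵀa₃ = 2.5·3 + 5.5·1 = 13.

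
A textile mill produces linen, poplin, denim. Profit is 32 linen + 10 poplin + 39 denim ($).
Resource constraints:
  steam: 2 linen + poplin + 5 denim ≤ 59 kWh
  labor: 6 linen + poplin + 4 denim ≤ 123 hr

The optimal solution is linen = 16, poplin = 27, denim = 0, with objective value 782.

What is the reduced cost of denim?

-8

At the optimum: steam uses 59 of 59 (binding); labor uses 123 of 123 (binding).
The binding rows give the dual system: 2·y_steam + 6·y_labor = 32 and 1·y_steam + 1·y_labor = 10.
This yields shadow prices y_steam = 7, y_labor = 3.
Reduced cost of denim: c₃ − yᵀa₃ = 39 − (7·5 + 3·4) = 39 − 47 = -8.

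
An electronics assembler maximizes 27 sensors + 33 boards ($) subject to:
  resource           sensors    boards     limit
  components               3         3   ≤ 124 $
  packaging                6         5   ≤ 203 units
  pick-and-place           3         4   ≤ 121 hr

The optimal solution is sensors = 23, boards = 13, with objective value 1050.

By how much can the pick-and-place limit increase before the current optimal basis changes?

41.4

Binding constraints: packaging, pick-and-place. The basis is B = [[6,5],[3,4]] with det 9.
Per unit increase in pick-and-place, x* moves by d = (-0.5556, 0.6667).
The basis stays optimal until sensors reaches 0; allowable increase = 41.4 hr.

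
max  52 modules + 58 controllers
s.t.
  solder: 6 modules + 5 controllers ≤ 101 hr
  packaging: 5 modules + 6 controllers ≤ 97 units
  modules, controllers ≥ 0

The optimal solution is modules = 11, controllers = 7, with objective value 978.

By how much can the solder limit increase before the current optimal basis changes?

15.4

Binding constraints: solder, packaging. The basis is B = [[6,5],[5,6]] with det 11.
Per unit increase in solder, x* moves by d = (0.5455, -0.4545).
The basis stays optimal until controllers reaches 0; allowable increase = 15.4 hr.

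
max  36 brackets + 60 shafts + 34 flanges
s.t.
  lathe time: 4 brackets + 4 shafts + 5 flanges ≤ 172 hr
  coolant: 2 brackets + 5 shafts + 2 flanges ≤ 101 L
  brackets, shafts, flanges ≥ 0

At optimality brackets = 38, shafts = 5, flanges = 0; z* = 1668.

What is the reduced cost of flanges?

-7

Check each constraint at x*: lathe time 172/172 (tight); coolant 101/101 (tight).
From A_Bᵀ y = c: 4·y_lathe time + 2·y_coolant = 36; 4·y_lathe time + 5·y_coolant = 60.
This yields shadow prices y_lathe time = 5, y_coolant = 8.
Reduced cost of flanges: c₃ − yᵀa₃ = 34 − (5·5 + 8·2) = 34 − 41 = -7.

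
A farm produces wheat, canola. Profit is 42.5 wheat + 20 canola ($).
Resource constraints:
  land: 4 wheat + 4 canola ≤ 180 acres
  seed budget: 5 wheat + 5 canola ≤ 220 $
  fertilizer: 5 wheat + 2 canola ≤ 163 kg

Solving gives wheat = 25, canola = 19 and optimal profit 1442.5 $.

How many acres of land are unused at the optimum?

land used = 4·25 + 4·19 = 176; slack = 180 − 176 = 4.

4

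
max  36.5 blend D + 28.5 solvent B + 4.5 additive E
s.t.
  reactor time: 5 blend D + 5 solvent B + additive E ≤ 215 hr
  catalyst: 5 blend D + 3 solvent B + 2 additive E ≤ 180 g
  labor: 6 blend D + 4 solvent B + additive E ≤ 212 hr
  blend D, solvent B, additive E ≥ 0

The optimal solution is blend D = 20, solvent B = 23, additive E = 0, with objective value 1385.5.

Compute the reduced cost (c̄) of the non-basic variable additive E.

-2

At the optimum: reactor time uses 215 of 215 (binding); catalyst uses 169 of 180 (slack = 11); labor uses 212 of 212 (binding).
Since catalyst is not tight, its dual is 0.
The binding rows give the dual system: 5·y_reactor time + 6·y_labor = 36.5 and 5·y_reactor time + 4·y_labor = 28.5.
Solving: y_reactor time = 2.5, y_labor = 4.
Reduced cost of additive E: c₃ − yᵀa₃ = 4.5 − (2.5·1 + 4·1) = 4.5 − 6.5 = -2.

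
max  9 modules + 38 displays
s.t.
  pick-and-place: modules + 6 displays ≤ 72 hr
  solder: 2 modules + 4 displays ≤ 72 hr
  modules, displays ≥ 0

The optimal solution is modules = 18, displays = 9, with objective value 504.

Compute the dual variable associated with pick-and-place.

5

Check each constraint at x*: pick-and-place 72/72 (tight); solder 72/72 (tight).
From A_Bᵀ y = c: 1·y_pick-and-place + 2·y_solder = 9; 6·y_pick-and-place + 4·y_solder = 38.
Solving: y_pick-and-place = 5, y_solder = 2.
Shadow price of pick-and-place = 5.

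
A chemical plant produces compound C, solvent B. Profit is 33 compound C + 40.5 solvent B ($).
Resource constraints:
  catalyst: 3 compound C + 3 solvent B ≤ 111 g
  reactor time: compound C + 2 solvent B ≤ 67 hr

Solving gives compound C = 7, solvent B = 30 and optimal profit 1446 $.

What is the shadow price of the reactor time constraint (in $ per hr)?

Both catalyst and reactor time are binding at x*.
The binding rows give the dual system: 3·y_catalyst + 1·y_reactor time = 33 and 3·y_catalyst + 2·y_reactor time = 40.5.
Solving: y_catalyst = 8.5, y_reactor time = 7.5.
Shadow price of reactor time = 7.5.

7.5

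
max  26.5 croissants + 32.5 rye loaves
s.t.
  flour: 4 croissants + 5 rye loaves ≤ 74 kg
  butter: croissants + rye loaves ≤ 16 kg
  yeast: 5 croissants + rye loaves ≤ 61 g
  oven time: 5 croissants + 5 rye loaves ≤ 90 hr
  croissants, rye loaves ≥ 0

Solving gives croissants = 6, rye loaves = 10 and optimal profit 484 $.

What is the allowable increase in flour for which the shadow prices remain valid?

Binding constraints: flour, butter. The basis is B = [[4,5],[1,1]] with det -1.
Per unit increase in flour, x* moves by d = (-1, 1).
The basis stays optimal until croissants reaches 0; allowable increase = 6 kg.

6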